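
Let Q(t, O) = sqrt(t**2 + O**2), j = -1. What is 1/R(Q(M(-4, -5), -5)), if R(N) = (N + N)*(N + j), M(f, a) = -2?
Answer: 1/56 + sqrt(29)/1624 ≈ 0.021173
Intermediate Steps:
Q(t, O) = sqrt(O**2 + t**2)
R(N) = 2*N*(-1 + N) (R(N) = (N + N)*(N - 1) = (2*N)*(-1 + N) = 2*N*(-1 + N))
1/R(Q(M(-4, -5), -5)) = 1/(2*sqrt((-5)**2 + (-2)**2)*(-1 + sqrt((-5)**2 + (-2)**2))) = 1/(2*sqrt(25 + 4)*(-1 + sqrt(25 + 4))) = 1/(2*sqrt(29)*(-1 + sqrt(29))) = sqrt(29)/(58*(-1 + sqrt(29)))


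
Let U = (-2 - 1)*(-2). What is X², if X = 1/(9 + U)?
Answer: 1/225 ≈ 0.0044444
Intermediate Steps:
U = 6 (U = -3*(-2) = 6)
X = 1/15 (X = 1/(9 + 6) = 1/15 ≈ 0.066667)
X² = (1/15)² = 1/225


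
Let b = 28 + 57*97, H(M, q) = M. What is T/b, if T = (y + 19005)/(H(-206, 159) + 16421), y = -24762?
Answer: -1919/30035585 ≈ -6.3891e-5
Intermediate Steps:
T = -1919/5405 (T = (-24762 + 19005)/(-206 + 16421) = -5757/16215 = -5757*1/16215 = -1919/5405 ≈ -0.35504)
b = 5557 (b = 28 + 5529 = 5557)
T/b = -1919/5405/5557 = -1919/5405*1/5557 = -1919/30035585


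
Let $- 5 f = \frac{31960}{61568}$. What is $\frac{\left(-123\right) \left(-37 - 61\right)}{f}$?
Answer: $- \frac{92767584}{799} \approx -1.161 \cdot 10^{5}$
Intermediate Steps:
$f = - \frac{799}{7696}$ ($f = - \frac{31960 \cdot \frac{1}{61568}}{5} = \left(- \frac{1}{5}\right) \frac{3995}{7696} = - \frac{799}{7696} \approx -0.10382$)
$\frac{\left(-123\right) \left(-37 - 61\right)}{f} = \frac{\left(-123\right) \left(-37 - 61\right)}{- \frac{799}{7696}} = \left(-123\right) \left(-98\right) \left(- \frac{7696}{799}\right) = 12054 \left(- \frac{7696}{799}\right) = - \frac{92767584}{799}$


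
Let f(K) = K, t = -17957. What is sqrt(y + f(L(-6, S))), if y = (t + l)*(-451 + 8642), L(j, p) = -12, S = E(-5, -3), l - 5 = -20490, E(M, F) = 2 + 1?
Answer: 13*I*sqrt(1863186) ≈ 17745.0*I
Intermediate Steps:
E(M, F) = 3
l = -20485 (l = 5 - 20490 = -20485)
S = 3
y = -314878422 (y = (-17957 - 20485)*(-451 + 8642) = -38442*8191 = -314878422)
sqrt(y + f(L(-6, S))) = sqrt(-314878422 - 12) = sqrt(-314878434) = 13*I*sqrt(1863186)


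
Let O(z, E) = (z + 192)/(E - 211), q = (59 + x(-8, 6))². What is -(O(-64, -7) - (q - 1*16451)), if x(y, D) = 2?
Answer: -1387506/109 ≈ -12729.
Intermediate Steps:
q = 3721 (q = (59 + 2)² = 61² = 3721)
O(z, E) = (192 + z)/(-211 + E)
-(O(-64, -7) - (q - 1*16451)) = -((192 - 64)/(-211 - 7) - (3721 - 1*16451)) = -(128/(-218) - (3721 - 16451)) = -(-1/218*128 - 1*(-12730)) = -(-64/109 + 12730) = -1*1387506/109 = -1387506/109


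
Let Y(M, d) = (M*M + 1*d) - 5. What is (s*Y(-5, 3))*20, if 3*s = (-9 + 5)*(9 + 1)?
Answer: -18400/3 ≈ -6133.3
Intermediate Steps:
s = -40/3 (s = ((-9 + 5)*(9 + 1))/3 = (-4*10)/3 = (1/3)*(-40) = -40/3 ≈ -13.333)
Y(M, d) = -5 + d + M**2 (Y(M, d) = (M**2 + d) - 5 = (d + M**2) - 5 = -5 + d + M**2)
(s*Y(-5, 3))*20 = -40*(-5 + 3 + (-5)**2)/3*20 = -40*(-5 + 3 + 25)/3*20 = -40/3*23*20 = -920/3*20 = -18400/3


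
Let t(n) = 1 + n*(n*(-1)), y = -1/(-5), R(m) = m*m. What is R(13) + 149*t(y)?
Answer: 7801/25 ≈ 312.04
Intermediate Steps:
R(m) = m**2
y = 1/5 (y = -1*(-1/5) = 1/5 ≈ 0.20000)
t(n) = 1 - n**2 (t(n) = 1 + n*(-n) = 1 - n**2)
R(13) + 149*t(y) = 13**2 + 149*(1 - (1/5)**2) = 169 + 149*(1 - 1*1/25) = 169 + 149*(1 - 1/25) = 169 + 149*(24/25) = 169 + 3576/25 = 7801/25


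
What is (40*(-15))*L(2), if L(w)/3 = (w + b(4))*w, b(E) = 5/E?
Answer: -11700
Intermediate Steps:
L(w) = 3*w*(5/4 + w) (L(w) = 3*((w + 5/4)*w) = 3*((5/4 + w)*w) = 3*(w*(5/4 + w)) = 3*w*(5/4 + w))
(40*(-15))*L(2) = (40*(-15))*((¾)*2*(5 + 4*2)) = -450*2*(5 + 8) = -450*2*13 = -600*39/2 = -11700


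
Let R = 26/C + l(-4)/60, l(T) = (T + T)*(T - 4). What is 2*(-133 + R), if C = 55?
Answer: -43382/165 ≈ -262.92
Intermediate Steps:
l(T) = 2*T*(-4 + T) (l(T) = (2*T)*(-4 + T) = 2*T*(-4 + T))
R = 254/165 (R = 26/55 + (2*(-4)*(-4 - 4))/60 = 26*(1/55) + (2*(-4)*(-8))*(1/60) = 26/55 + 64*(1/60) = 26/55 + 16/15 = 254/165 ≈ 1.5394)
2*(-133 + R) = 2*(-133 + 254/165) = 2*(-21691/165) = -43382/165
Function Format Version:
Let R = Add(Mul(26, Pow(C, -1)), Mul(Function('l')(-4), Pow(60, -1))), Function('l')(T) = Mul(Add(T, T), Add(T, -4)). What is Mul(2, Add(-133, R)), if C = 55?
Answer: Rational(-43382, 165) ≈ -262.92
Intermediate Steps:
Function('l')(T) = Mul(2, T, Add(-4, T)) (Function('l')(T) = Mul(Mul(2, T), Add(-4, T)) = Mul(2, T, Add(-4, T)))
R = Rational(254, 165) (R = Add(Mul(26, Pow(55, -1)), Mul(Mul(2, -4, Add(-4, -4)), Pow(60, -1))) = Add(Mul(26, Rational(1, 55)), Mul(Mul(2, -4, -8), Rational(1, 60))) = Add(Rational(26, 55), Mul(64, Rational(1, 60))) = Add(Rational(26, 55), Rational(16, 15)) = Rational(254, 165) ≈ 1.5394)
Mul(2, Add(-133, R)) = Mul(2, Add(-133, Rational(254, 165))) = Mul(2, Rational(-21691, 165)) = Rational(-43382, 165)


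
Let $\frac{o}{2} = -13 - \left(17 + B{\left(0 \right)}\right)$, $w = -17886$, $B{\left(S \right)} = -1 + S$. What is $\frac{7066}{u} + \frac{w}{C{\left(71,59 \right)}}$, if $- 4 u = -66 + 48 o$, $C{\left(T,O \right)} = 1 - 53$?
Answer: $\frac{13111207}{37050} \approx 353.88$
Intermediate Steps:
$o = -58$ ($o = 2 \left(-13 - 16\right) = 2 \left(-29\right) = -58$)
$C{\left(T,O \right)} = -52$ ($C{\left(T,O \right)} = 1 - 53 = -52$)
$u = \frac{1425}{2}$ ($u = - \frac{-66 + 48 \left(-58\right)}{4} = - \frac{-66 - 2784}{4} = \left(- \frac{1}{4}\right) \left(-2850\right) = \frac{1425}{2} \approx 712.5$)
$\frac{7066}{u} + \frac{w}{C{\left(71,59 \right)}} = \frac{7066}{\frac{1425}{2}} - \frac{17886}{-52} = 7066 \cdot \frac{2}{1425} - - \frac{8943}{26} = \frac{14132}{1425} + \frac{8943}{26} = \frac{13111207}{37050}$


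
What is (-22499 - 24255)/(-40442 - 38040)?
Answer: 23377/39241 ≈ 0.59573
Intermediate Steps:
(-22499 - 24255)/(-40442 - 38040) = -46754/(-78482) = -46754*(-1/78482) = 23377/39241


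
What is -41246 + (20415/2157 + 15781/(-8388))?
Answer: -248707737311/6030972 ≈ -41238.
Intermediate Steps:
-41246 + (20415/2157 + 15781/(-8388)) = -41246 + (20415*(1/2157) + 15781*(-1/8388)) = -41246 + (6805/719 - 15781/8388) = -41246 + 45733801/6030972 = -248707737311/6030972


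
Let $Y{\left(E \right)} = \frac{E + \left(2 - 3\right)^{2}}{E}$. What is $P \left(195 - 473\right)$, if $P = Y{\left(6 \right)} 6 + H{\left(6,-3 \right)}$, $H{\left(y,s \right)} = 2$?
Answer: $-2502$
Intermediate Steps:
$Y{\left(E \right)} = \frac{1 + E}{E}$ ($Y{\left(E \right)} = \frac{E + \left(-1\right)^{2}}{E} = \frac{E + 1}{E} = \frac{1 + E}{E}$)
$P = 9$ ($P = \frac{1 + 6}{6} \cdot 6 + 2 = \frac{1}{6} \cdot 7 \cdot 6 + 2 = \frac{7}{6} \cdot 6 + 2 = 7 + 2 = 9$)
$P \left(195 - 473\right) = 9 \left(195 - 473\right) = 9 \left(-278\right) = -2502$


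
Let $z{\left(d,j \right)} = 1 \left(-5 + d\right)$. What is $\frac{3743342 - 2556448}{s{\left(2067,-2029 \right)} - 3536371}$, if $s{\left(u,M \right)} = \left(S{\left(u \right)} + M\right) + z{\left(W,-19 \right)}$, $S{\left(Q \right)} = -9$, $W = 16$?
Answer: $- \frac{593447}{1769199} \approx -0.33543$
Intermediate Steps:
$z{\left(d,j \right)} = -5 + d$
$s{\left(u,M \right)} = 2 + M$ ($s{\left(u,M \right)} = \left(-9 + M\right) + \left(-5 + 16\right) = \left(-9 + M\right) + 11 = 2 + M$)
$\frac{3743342 - 2556448}{s{\left(2067,-2029 \right)} - 3536371} = \frac{3743342 - 2556448}{\left(2 - 2029\right) - 3536371} = \frac{1186894}{-2027 - 3536371} = \frac{1186894}{-3538398} = 1186894 \left(- \frac{1}{3538398}\right) = - \frac{593447}{1769199}$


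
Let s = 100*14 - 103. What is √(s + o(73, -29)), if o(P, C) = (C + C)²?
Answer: √4661 ≈ 68.271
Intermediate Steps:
o(P, C) = 4*C² (o(P, C) = (2*C)² = 4*C²)
s = 1297 (s = 1400 - 103 = 1297)
√(s + o(73, -29)) = √(1297 + 4*(-29)²) = √(1297 + 4*841) = √(1297 + 3364) = √4661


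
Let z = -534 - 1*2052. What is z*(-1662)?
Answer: 4297932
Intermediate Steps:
z = -2586 (z = -534 - 2052 = -2586)
z*(-1662) = -2586*(-1662) = 4297932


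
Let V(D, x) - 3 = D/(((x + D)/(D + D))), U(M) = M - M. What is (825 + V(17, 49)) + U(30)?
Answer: 27613/33 ≈ 836.76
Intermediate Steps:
U(M) = 0
V(D, x) = 3 + 2*D**2/(D + x) (V(D, x) = 3 + D/(((x + D)/(D + D))) = 3 + D/(((D + x)/((2*D)))) = 3 + D/(((D + x)*(1/(2*D)))) = 3 + D/(((D + x)/(2*D))) = 3 + D*(2*D/(D + x)) = 3 + 2*D**2/(D + x))
(825 + V(17, 49)) + U(30) = (825 + (2*17**2 + 3*17 + 3*49)/(17 + 49)) + 0 = (825 + (2*289 + 51 + 147)/66) + 0 = (825 + (578 + 51 + 147)/66) + 0 = (825 + (1/66)*776) + 0 = (825 + 388/33) + 0 = 27613/33 + 0 = 27613/33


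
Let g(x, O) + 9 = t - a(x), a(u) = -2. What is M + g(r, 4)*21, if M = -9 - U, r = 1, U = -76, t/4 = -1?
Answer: -164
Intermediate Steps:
t = -4 (t = 4*(-1) = -4)
g(x, O) = -11 (g(x, O) = -9 + (-4 - 1*(-2)) = -9 + (-4 + 2) = -9 - 2 = -11)
M = 67 (M = -9 - 1*(-76) = -9 + 76 = 67)
M + g(r, 4)*21 = 67 - 11*21 = 67 - 231 = -164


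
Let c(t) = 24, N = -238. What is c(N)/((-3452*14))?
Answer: -3/6041 ≈ -0.00049661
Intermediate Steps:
c(N)/((-3452*14)) = 24/((-3452*14)) = 24/(-48328) = 24*(-1/48328) = -3/6041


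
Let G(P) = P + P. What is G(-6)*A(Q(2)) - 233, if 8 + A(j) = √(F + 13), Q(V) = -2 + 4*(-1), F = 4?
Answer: -137 - 12*√17 ≈ -186.48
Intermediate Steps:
Q(V) = -6 (Q(V) = -2 - 4 = -6)
G(P) = 2*P
A(j) = -8 + √17 (A(j) = -8 + √(4 + 13) = -8 + √17)
G(-6)*A(Q(2)) - 233 = (2*(-6))*(-8 + √17) - 233 = -12*(-8 + √17) - 233 = (96 - 12*√17) - 233 = -137 - 12*√17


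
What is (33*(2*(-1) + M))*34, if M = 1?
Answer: -1122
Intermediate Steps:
(33*(2*(-1) + M))*34 = (33*(2*(-1) + 1))*34 = (33*(-2 + 1))*34 = (33*(-1))*34 = -33*34 = -1122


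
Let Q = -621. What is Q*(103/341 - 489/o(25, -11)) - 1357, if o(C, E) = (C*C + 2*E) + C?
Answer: -227216471/214148 ≈ -1061.0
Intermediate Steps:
o(C, E) = C + C² + 2*E (o(C, E) = (C² + 2*E) + C = C + C² + 2*E)
Q*(103/341 - 489/o(25, -11)) - 1357 = -621*(103/341 - 489/(25 + 25² + 2*(-11))) - 1357 = -621*(103*(1/341) - 489/(25 + 625 - 22)) - 1357 = -621*(103/341 - 489/628) - 1357 = -621*(-102065/214148) - 1357 = 63382365/214148 - 1357 = -227216471/214148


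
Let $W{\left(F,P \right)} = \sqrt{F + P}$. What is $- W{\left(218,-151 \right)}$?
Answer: $- \sqrt{67} \approx -8.1853$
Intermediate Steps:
$- W{\left(218,-151 \right)} = - \sqrt{218 - 151} = - \sqrt{67}$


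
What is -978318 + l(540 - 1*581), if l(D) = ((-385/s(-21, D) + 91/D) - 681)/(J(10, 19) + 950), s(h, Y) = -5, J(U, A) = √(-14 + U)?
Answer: -18100197925701/18501332 + 24855*I/18501332 ≈ -9.7832e+5 + 0.0013434*I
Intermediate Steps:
l(D) = (-604 + 91/D)*(950 - 2*I)/902504 (l(D) = ((-385/(-5) + 91/D) - 681)/(√(-14 + 10) + 950) = ((-385*(-⅕) + 91/D) - 681)/(√(-4) + 950) = ((77 + 91/D) - 681)/(2*I + 950) = (-604 + 91/D)/(950 + 2*I) = (-604 + 91/D)*((950 - 2*I)/902504) = (-604 + 91/D)*(950 - 2*I)/902504)
-978318 + l(540 - 1*581) = -978318 + (91 - 604*(540 - 1*581))*(475 - I)/(451252*(540 - 1*581)) = -978318 + (91 - 604*(540 - 581))*(475 - I)/(451252*(540 - 581)) = -978318 + (1/451252)*(91 - 604*(-41))*(475 - I)/(-41) = -978318 + (1/451252)*(-1/41)*(91 + 24764)*(475 - I) = -978318 + (1/451252)*(-1/41)*24855*(475 - I) = -978318 + (-11806125/18501332 + 24855*I/18501332) = -18100197925701/18501332 + 24855*I/18501332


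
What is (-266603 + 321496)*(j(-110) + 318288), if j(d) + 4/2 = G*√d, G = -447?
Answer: 17471673398 - 24537171*I*√110 ≈ 1.7472e+10 - 2.5735e+8*I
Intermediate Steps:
j(d) = -2 - 447*√d
(-266603 + 321496)*(j(-110) + 318288) = (-266603 + 321496)*((-2 - 447*I*√110) + 318288) = 54893*((-2 - 447*I*√110) + 318288) = 54893*(318286 - 447*I*√110) = 17471673398 - 24537171*I*√110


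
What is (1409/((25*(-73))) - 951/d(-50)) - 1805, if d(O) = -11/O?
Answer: -123029624/20075 ≈ -6128.5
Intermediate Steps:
(1409/((25*(-73))) - 951/d(-50)) - 1805 = (1409/((25*(-73))) - 951/((-11/(-50)))) - 1805 = (1409/(-1825) - 951/((-11*(-1/50)))) - 1805 = (1409*(-1/1825) - 951/11/50) - 1805 = (-1409/1825 - 951*50/11) - 1805 = (-1409/1825 - 47550/11) - 1805 = -86794249/20075 - 1805 = -123029624/20075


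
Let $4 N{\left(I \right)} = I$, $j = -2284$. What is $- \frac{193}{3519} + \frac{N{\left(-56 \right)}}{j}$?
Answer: $- \frac{195773}{4018698} \approx -0.048716$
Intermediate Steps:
$N{\left(I \right)} = \frac{I}{4}$
$- \frac{193}{3519} + \frac{N{\left(-56 \right)}}{j} = - \frac{193}{3519} + \frac{\frac{1}{4} \left(-56\right)}{-2284} = \left(-193\right) \frac{1}{3519} - - \frac{7}{1142} = - \frac{193}{3519} + \frac{7}{1142} = - \frac{195773}{4018698}$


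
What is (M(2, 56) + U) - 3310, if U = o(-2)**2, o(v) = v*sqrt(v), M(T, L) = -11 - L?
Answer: -3385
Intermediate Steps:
o(v) = v**(3/2)
U = -8 (U = ((-2)**(3/2))**2 = (-2*I*sqrt(2))**2 = -8)
(M(2, 56) + U) - 3310 = ((-11 - 1*56) - 8) - 3310 = ((-11 - 56) - 8) - 3310 = (-67 - 8) - 3310 = -75 - 3310 = -3385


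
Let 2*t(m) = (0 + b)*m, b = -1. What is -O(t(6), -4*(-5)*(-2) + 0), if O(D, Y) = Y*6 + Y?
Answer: 280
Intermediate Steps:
t(m) = -m/2 (t(m) = ((0 - 1)*m)/2 = (-m)/2 = -m/2)
O(D, Y) = 7*Y (O(D, Y) = 6*Y + Y = 7*Y)
-O(t(6), -4*(-5)*(-2) + 0) = -7*(-4*(-5)*(-2) + 0) = -7*(20*(-2) + 0) = -7*(-40 + 0) = -7*(-40) = -1*(-280) = 280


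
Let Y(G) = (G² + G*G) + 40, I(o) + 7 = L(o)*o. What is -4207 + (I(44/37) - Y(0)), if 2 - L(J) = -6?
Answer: -157046/37 ≈ -4244.5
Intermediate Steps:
L(J) = 8 (L(J) = 2 - 1*(-6) = 2 + 6 = 8)
I(o) = -7 + 8*o
Y(G) = 40 + 2*G² (Y(G) = (G² + G²) + 40 = 2*G² + 40 = 40 + 2*G²)
-4207 + (I(44/37) - Y(0)) = -4207 + ((-7 + 8*(44/37)) - (40 + 2*0²)) = -4207 + ((-7 + 8*(44*(1/37))) - (40 + 2*0)) = -4207 + ((-7 + 8*(44/37)) - (40 + 0)) = -4207 + ((-7 + 352/37) - 1*40) = -4207 + (93/37 - 40) = -4207 - 1387/37 = -157046/37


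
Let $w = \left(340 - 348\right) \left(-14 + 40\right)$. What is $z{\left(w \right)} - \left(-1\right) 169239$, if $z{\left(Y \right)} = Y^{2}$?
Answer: $212503$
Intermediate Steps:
$w = -208$ ($w = \left(-8\right) 26 = -208$)
$z{\left(w \right)} - \left(-1\right) 169239 = \left(-208\right)^{2} - \left(-1\right) 169239 = 43264 - -169239 = 43264 + 169239 = 212503$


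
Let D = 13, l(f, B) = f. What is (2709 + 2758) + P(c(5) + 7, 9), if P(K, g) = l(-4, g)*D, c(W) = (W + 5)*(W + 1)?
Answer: 5415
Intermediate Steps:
c(W) = (1 + W)*(5 + W) (c(W) = (5 + W)*(1 + W) = (1 + W)*(5 + W))
P(K, g) = -52 (P(K, g) = -4*13 = -52)
(2709 + 2758) + P(c(5) + 7, 9) = (2709 + 2758) - 52 = 5467 - 52 = 5415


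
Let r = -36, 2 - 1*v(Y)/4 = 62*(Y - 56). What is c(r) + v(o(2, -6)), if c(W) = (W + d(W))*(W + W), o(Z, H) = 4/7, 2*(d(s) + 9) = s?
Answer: 128032/7 ≈ 18290.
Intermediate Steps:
d(s) = -9 + s/2
o(Z, H) = 4/7 (o(Z, H) = 4*(⅐) = 4/7)
v(Y) = 13896 - 248*Y (v(Y) = 8 - 248*(Y - 56) = 8 - 248*(-56 + Y) = 8 - 4*(-3472 + 62*Y) = 8 + (13888 - 248*Y) = 13896 - 248*Y)
c(W) = 2*W*(-9 + 3*W/2) (c(W) = (W + (-9 + W/2))*(W + W) = (-9 + 3*W/2)*(2*W) = 2*W*(-9 + 3*W/2))
c(r) + v(o(2, -6)) = 3*(-36)*(-6 - 36) + (13896 - 248*4/7) = 3*(-36)*(-42) + (13896 - 992/7) = 4536 + 96280/7 = 128032/7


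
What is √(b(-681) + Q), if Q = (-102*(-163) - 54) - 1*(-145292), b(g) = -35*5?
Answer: √161689 ≈ 402.11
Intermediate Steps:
b(g) = -175
Q = 161864 (Q = (16626 - 54) + 145292 = 16572 + 145292 = 161864)
√(b(-681) + Q) = √(-175 + 161864) = √161689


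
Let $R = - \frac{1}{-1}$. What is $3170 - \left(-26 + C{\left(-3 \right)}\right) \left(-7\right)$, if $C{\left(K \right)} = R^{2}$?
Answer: $2995$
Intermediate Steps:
$R = 1$ ($R = \left(-1\right) \left(-1\right) = 1$)
$C{\left(K \right)} = 1$ ($C{\left(K \right)} = 1^{2} = 1$)
$3170 - \left(-26 + C{\left(-3 \right)}\right) \left(-7\right) = 3170 - \left(-26 + 1\right) \left(-7\right) = 3170 - \left(-25\right) \left(-7\right) = 3170 - 175 = 2995$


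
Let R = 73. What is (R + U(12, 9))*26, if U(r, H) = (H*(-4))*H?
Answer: -6526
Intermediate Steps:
U(r, H) = -4*H² (U(r, H) = (-4*H)*H = -4*H²)
(R + U(12, 9))*26 = (73 - 4*9²)*26 = (73 - 4*81)*26 = (73 - 324)*26 = -251*26 = -6526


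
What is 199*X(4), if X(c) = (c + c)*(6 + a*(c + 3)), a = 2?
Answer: 31840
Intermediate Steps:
X(c) = 2*c*(12 + 2*c) (X(c) = (c + c)*(6 + 2*(c + 3)) = (2*c)*(6 + 2*(3 + c)) = (2*c)*(6 + (6 + 2*c)) = (2*c)*(12 + 2*c) = 2*c*(12 + 2*c))
199*X(4) = 199*(4*4*(6 + 4)) = 199*(4*4*10) = 199*160 = 31840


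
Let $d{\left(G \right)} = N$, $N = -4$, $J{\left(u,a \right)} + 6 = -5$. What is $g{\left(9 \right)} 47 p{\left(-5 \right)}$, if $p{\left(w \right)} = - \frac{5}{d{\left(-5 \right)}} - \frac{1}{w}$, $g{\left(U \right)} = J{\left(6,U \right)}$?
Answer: $- \frac{14993}{20} \approx -749.65$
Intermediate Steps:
$J{\left(u,a \right)} = -11$ ($J{\left(u,a \right)} = -6 - 5 = -11$)
$g{\left(U \right)} = -11$
$d{\left(G \right)} = -4$
$p{\left(w \right)} = \frac{5}{4} - \frac{1}{w}$ ($p{\left(w \right)} = - \frac{5}{-4} - \frac{1}{w} = \left(-5\right) \left(- \frac{1}{4}\right) - \frac{1}{w} = \frac{5}{4} - \frac{1}{w}$)
$g{\left(9 \right)} 47 p{\left(-5 \right)} = \left(-11\right) 47 \left(\frac{5}{4} - \frac{1}{-5}\right) = - 517 \left(\frac{5}{4} - - \frac{1}{5}\right) = - 517 \left(\frac{5}{4} + \frac{1}{5}\right) = \left(-517\right) \frac{29}{20} = - \frac{14993}{20}$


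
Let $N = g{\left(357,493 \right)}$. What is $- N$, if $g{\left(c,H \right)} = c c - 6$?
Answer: $-127443$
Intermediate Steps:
$g{\left(c,H \right)} = -6 + c^{2}$ ($g{\left(c,H \right)} = c^{2} - 6 = -6 + c^{2}$)
$N = 127443$ ($N = -6 + 357^{2} = -6 + 127449 = 127443$)
$- N = \left(-1\right) 127443 = -127443$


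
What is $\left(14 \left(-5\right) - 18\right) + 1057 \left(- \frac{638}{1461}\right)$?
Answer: $- \frac{802934}{1461} \approx -549.58$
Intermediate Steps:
$\left(14 \left(-5\right) - 18\right) + 1057 \left(- \frac{638}{1461}\right) = \left(-70 - 18\right) + 1057 \left(\left(-638\right) \frac{1}{1461}\right) = -88 + 1057 \left(- \frac{638}{1461}\right) = -88 - \frac{674366}{1461} = - \frac{802934}{1461}$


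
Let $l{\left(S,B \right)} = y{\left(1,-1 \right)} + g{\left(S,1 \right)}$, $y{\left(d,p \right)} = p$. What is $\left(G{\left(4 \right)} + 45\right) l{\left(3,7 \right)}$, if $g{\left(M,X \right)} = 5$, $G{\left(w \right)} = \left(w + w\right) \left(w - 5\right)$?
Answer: $148$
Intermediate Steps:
$G{\left(w \right)} = 2 w \left(-5 + w\right)$
$l{\left(S,B \right)} = 4$ ($l{\left(S,B \right)} = -1 + 5 = 4$)
$\left(G{\left(4 \right)} + 45\right) l{\left(3,7 \right)} = \left(2 \cdot 4 \left(-5 + 4\right) + 45\right) 4 = \left(2 \cdot 4 \left(-1\right) + 45\right) 4 = \left(-8 + 45\right) 4 = 37 \cdot 4 = 148$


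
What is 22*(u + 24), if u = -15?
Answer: 198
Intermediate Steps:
22*(u + 24) = 22*(-15 + 24) = 22*9 = 198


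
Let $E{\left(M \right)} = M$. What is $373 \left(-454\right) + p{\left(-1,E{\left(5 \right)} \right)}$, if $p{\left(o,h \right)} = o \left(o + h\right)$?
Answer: $-169346$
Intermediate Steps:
$p{\left(o,h \right)} = o \left(h + o\right)$
$373 \left(-454\right) + p{\left(-1,E{\left(5 \right)} \right)} = 373 \left(-454\right) - \left(5 - 1\right) = -169342 - 4 = -169346$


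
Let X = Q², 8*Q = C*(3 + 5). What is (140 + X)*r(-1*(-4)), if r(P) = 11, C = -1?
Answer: 1551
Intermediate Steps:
Q = -1 (Q = (-(3 + 5))/8 = (-1*8)/8 = (⅛)*(-8) = -1)
X = 1 (X = (-1)² = 1)
(140 + X)*r(-1*(-4)) = (140 + 1)*11 = 141*11 = 1551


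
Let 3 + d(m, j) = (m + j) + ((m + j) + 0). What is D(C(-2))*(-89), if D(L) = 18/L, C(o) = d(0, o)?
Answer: 1602/7 ≈ 228.86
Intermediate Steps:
d(m, j) = -3 + 2*j + 2*m (d(m, j) = -3 + ((m + j) + ((m + j) + 0)) = -3 + ((j + m) + ((j + m) + 0)) = -3 + ((j + m) + (j + m)) = -3 + (2*j + 2*m) = -3 + 2*j + 2*m)
C(o) = -3 + 2*o (C(o) = -3 + 2*o + 2*0 = -3 + 2*o + 0 = -3 + 2*o)
D(C(-2))*(-89) = (18/(-3 + 2*(-2)))*(-89) = (18/(-3 - 4))*(-89) = (18/(-7))*(-89) = (18*(-⅐))*(-89) = -18/7*(-89) = 1602/7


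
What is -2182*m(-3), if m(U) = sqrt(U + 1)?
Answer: -2182*I*sqrt(2) ≈ -3085.8*I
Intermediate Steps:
m(U) = sqrt(1 + U)
-2182*m(-3) = -2182*sqrt(1 - 3) = -2182*I*sqrt(2)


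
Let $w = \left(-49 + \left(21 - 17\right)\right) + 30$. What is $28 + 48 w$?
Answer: $-692$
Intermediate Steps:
$w = -15$ ($w = \left(-49 + \left(21 - 17\right)\right) + 30 = \left(-49 + 4\right) + 30 = -45 + 30 = -15$)
$28 + 48 w = 28 + 48 \left(-15\right) = 28 - 720 = -692$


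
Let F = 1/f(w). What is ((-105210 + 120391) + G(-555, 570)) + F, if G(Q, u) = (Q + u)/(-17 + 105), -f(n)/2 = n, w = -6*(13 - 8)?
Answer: 20039167/1320 ≈ 15181.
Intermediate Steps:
w = -30 (w = -6*5 = -30)
f(n) = -2*n
F = 1/60 (F = 1/(-2*(-30)) = 1/60 ≈ 0.016667)
G(Q, u) = Q/88 + u/88 (G(Q, u) = (Q + u)/88 = (Q + u)*(1/88) = Q/88 + u/88)
((-105210 + 120391) + G(-555, 570)) + F = ((-105210 + 120391) + ((1/88)*(-555) + (1/88)*570)) + 1/60 = (15181 + (-555/88 + 285/44)) + 1/60 = (15181 + 15/88) + 1/60 = 1335943/88 + 1/60 = 20039167/1320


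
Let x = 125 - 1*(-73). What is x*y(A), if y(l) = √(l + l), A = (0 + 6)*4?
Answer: 792*√3 ≈ 1371.8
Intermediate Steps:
A = 24 (A = 6*4 = 24)
y(l) = √2*√l (y(l) = √(2*l) = √2*√l)
x = 198 (x = 125 + 73 = 198)
x*y(A) = 198*(√2*√24) = 198*(√2*(2*√6)) = 198*(4*√3) = 792*√3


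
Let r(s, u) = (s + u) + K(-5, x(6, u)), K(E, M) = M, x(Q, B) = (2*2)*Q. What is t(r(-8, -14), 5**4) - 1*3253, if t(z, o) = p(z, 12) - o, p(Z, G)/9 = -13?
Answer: -3995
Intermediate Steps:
x(Q, B) = 4*Q
p(Z, G) = -117 (p(Z, G) = 9*(-13) = -117)
r(s, u) = 24 + s + u (r(s, u) = (s + u) + 4*6 = (s + u) + 24 = 24 + s + u)
t(z, o) = -117 - o
t(r(-8, -14), 5**4) - 1*3253 = (-117 - 1*5**4) - 1*3253 = (-117 - 1*625) - 3253 = (-117 - 625) - 3253 = -742 - 3253 = -3995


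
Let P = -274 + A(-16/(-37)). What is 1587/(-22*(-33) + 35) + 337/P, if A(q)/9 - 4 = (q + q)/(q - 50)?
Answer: 111413861/166194790 ≈ 0.67038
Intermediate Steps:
A(q) = 36 + 18*q/(-50 + q) (A(q) = 36 + 9*((q + q)/(q - 50)) = 36 + 9*((2*q)/(-50 + q)) = 36 + 9*(2*q/(-50 + q)) = 36 + 18*q/(-50 + q))
P = -218390/917 (P = -274 + 18*(-100 + 3*(-16/(-37)))/(-50 - 16/(-37)) = -274 + 18*(-100 + 3*(-16*(-1/37)))/(-50 - 16*(-1/37)) = -274 + 18*(-100 + 3*(16/37))/(-50 + 16/37) = -274 + 18*(-100 + 48/37)/(-1834/37) = -274 + 18*(-37/1834)*(-3652/37) = -274 + 32868/917 = -218390/917 ≈ -238.16)
1587/(-22*(-33) + 35) + 337/P = 1587/(-22*(-33) + 35) + 337/(-218390/917) = 1587/(726 + 35) + 337*(-917/218390) = 1587/761 - 309029/218390 = 111413861/166194790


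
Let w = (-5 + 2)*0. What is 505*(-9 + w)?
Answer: -4545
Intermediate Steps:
w = 0 (w = -3*0 = 0)
505*(-9 + w) = 505*(-9 + 0) = 505*(-9) = -4545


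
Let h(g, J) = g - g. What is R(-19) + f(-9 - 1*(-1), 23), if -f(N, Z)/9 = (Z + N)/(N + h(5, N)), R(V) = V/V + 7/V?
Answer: 2661/152 ≈ 17.507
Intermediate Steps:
h(g, J) = 0
R(V) = 1 + 7/V
f(N, Z) = -9*(N + Z)/N (f(N, Z) = -9*(Z + N)/(N + 0) = -9*(N + Z)/N)
R(-19) + f(-9 - 1*(-1), 23) = (7 - 19)/(-19) + (-9 - 9*23/(-9 - 1*(-1))) = -1/19*(-12) + (-9 - 9*23/(-9 + 1)) = 12/19 + (-9 - 9*23/(-8)) = 12/19 + (-9 - 9*23*(-⅛)) = 12/19 + (-9 + 207/8) = 12/19 + 135/8 = 2661/152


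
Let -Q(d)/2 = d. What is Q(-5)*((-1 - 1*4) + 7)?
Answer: 20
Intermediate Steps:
Q(d) = -2*d
Q(-5)*((-1 - 1*4) + 7) = (-2*(-5))*((-1 - 1*4) + 7) = 10*((-1 - 4) + 7) = 10*(-5 + 7) = 10*2 = 20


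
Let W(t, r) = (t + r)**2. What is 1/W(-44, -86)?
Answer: 1/16900 ≈ 5.9172e-5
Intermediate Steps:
W(t, r) = (r + t)**2
1/W(-44, -86) = 1/((-86 - 44)**2) = 1/((-130)**2) = 1/16900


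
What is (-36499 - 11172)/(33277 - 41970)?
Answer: 47671/8693 ≈ 5.4838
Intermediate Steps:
(-36499 - 11172)/(33277 - 41970) = -47671/(-8693) = -47671*(-1/8693) = 47671/8693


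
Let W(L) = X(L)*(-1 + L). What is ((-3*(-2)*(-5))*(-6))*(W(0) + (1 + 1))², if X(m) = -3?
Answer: 4500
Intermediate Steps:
W(L) = 3 - 3*L (W(L) = -3*(-1 + L) = 3 - 3*L)
((-3*(-2)*(-5))*(-6))*(W(0) + (1 + 1))² = ((-3*(-2)*(-5))*(-6))*((3 - 3*0) + (1 + 1))² = ((6*(-5))*(-6))*((3 + 0) + 2)² = (-30*(-6))*(3 + 2)² = 180*5² = 180*25 = 4500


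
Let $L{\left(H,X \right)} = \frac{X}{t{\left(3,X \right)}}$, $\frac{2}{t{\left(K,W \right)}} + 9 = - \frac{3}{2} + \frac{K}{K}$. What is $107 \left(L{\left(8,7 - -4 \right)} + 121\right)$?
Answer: $\frac{29425}{4} \approx 7356.3$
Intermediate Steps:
$t{\left(K,W \right)} = - \frac{4}{19}$ ($t{\left(K,W \right)} = \frac{2}{-9 + \left(- \frac{3}{2} + \frac{K}{K}\right)} = \frac{2}{-9 + \left(\left(-3\right) \frac{1}{2} + 1\right)} = \frac{2}{-9 + \left(- \frac{3}{2} + 1\right)} = \frac{2}{-9 - \frac{1}{2}} = \frac{2}{- \frac{19}{2}} = 2 \left(- \frac{2}{19}\right) = - \frac{4}{19}$)
$L{\left(H,X \right)} = - \frac{19 X}{4}$ ($L{\left(H,X \right)} = \frac{X}{- \frac{4}{19}} = X \left(- \frac{19}{4}\right) = - \frac{19 X}{4}$)
$107 \left(L{\left(8,7 - -4 \right)} + 121\right) = 107 \left(- \frac{19 \left(7 - -4\right)}{4} + 121\right) = 107 \left(- \frac{19 \left(7 + 4\right)}{4} + 121\right) = 107 \left(\left(- \frac{19}{4}\right) 11 + 121\right) = 107 \left(- \frac{209}{4} + 121\right) = 107 \cdot \frac{275}{4} = \frac{29425}{4}$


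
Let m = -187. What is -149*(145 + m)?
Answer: 6258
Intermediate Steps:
-149*(145 + m) = -149*(145 - 187) = -149*(-42) = 6258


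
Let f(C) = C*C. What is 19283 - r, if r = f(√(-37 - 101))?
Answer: 19421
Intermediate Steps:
f(C) = C²
r = -138 (r = (√(-37 - 101))² = (√(-138))² = (I*√138)² = -138)
19283 - r = 19283 - 1*(-138) = 19283 + 138 = 19421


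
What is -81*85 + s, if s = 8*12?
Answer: -6789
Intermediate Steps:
s = 96
-81*85 + s = -81*85 + 96 = -6885 + 96 = -6789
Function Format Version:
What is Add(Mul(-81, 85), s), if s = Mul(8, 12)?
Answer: -6789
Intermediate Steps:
s = 96
Add(Mul(-81, 85), s) = Add(Mul(-81, 85), 96) = Add(-6885, 96) = -6789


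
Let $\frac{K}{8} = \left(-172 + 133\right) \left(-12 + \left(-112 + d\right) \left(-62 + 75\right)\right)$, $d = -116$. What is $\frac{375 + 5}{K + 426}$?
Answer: $\frac{190}{464469} \approx 0.00040907$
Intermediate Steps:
$K = 928512$ ($K = 8 \left(-172 + 133\right) \left(-12 + \left(-112 - 116\right) \left(-62 + 75\right)\right) = 8 \left(- 39 \left(-12 - 2964\right)\right) = 8 \left(\left(-39\right) \left(-2976\right)\right) = 8 \cdot 116064 = 928512$)
$\frac{375 + 5}{K + 426} = \frac{375 + 5}{928512 + 426} = \frac{380}{928938} = 380 \cdot \frac{1}{928938} = \frac{190}{464469}$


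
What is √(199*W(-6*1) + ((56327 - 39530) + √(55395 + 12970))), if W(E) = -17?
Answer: √(13414 + 11*√565) ≈ 116.94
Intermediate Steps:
√(199*W(-6*1) + ((56327 - 39530) + √(55395 + 12970))) = √(199*(-17) + ((56327 - 39530) + √(55395 + 12970))) = √(-3383 + (16797 + √68365)) = √(-3383 + (16797 + 11*√565)) = √(13414 + 11*√565)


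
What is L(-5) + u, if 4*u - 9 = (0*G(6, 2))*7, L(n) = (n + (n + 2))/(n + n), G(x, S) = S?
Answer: 61/20 ≈ 3.0500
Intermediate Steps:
L(n) = (2 + 2*n)/(2*n) (L(n) = (n + (2 + n))/((2*n)) = (2 + 2*n)*(1/(2*n)) = (2 + 2*n)/(2*n))
u = 9/4 (u = 9/4 + ((0*2)*7)/4 = 9/4 + (0*7)/4 = 9/4 + (¼)*0 = 9/4 + 0 = 9/4 ≈ 2.2500)
L(-5) + u = (1 - 5)/(-5) + 9/4 = -⅕*(-4) + 9/4 = ⅘ + 9/4 = 61/20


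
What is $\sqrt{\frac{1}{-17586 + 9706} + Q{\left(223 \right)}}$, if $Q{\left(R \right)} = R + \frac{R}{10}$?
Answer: $\frac{\sqrt{3807937110}}{3940} \approx 15.662$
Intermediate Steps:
$Q{\left(R \right)} = \frac{11 R}{10}$ ($Q{\left(R \right)} = R + R \frac{1}{10} = R + \frac{R}{10} = \frac{11 R}{10}$)
$\sqrt{\frac{1}{-17586 + 9706} + Q{\left(223 \right)}} = \sqrt{\frac{1}{-17586 + 9706} + \frac{11}{10} \cdot 223} = \sqrt{\frac{1}{-7880} + \frac{2453}{10}} = \sqrt{- \frac{1}{7880} + \frac{2453}{10}} = \sqrt{\frac{1932963}{7880}} = \frac{\sqrt{3807937110}}{3940}$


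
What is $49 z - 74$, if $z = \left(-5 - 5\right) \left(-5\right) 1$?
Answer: $2376$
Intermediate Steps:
$z = 50$ ($z = \left(-5 - 5\right) \left(-5\right) 1 = \left(-10\right) \left(-5\right) 1 = 50 \cdot 1 = 50$)
$49 z - 74 = 49 \cdot 50 - 74 = 2450 - 74 = 2376$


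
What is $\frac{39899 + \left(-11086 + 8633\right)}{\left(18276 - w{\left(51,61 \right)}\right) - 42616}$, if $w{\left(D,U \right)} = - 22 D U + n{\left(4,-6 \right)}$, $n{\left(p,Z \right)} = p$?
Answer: $\frac{18723}{22049} \approx 0.84915$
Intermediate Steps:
$w{\left(D,U \right)} = 4 - 22 D U$ ($w{\left(D,U \right)} = - 22 D U + 4 = 4 - 22 D U$)
$\frac{39899 + \left(-11086 + 8633\right)}{\left(18276 - w{\left(51,61 \right)}\right) - 42616} = \frac{39899 + \left(-11086 + 8633\right)}{\left(18276 - \left(4 - 1122 \cdot 61\right)\right) - 42616} = \frac{39899 - 2453}{\left(18276 - \left(4 - 68442\right)\right) - 42616} = \frac{37446}{\left(18276 - -68438\right) - 42616} = \frac{37446}{\left(18276 + 68438\right) - 42616} = \frac{37446}{86714 - 42616} = \frac{37446}{44098} = 37446 \cdot \frac{1}{44098} = \frac{18723}{22049}$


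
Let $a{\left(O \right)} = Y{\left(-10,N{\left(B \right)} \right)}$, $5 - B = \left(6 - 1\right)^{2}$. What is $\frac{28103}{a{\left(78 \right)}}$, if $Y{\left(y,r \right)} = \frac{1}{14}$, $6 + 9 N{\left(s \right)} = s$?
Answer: $393442$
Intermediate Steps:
$B = -20$ ($B = 5 - \left(6 - 1\right)^{2} = 5 - 5^{2} = 5 - 25 = -20$)
$N{\left(s \right)} = - \frac{2}{3} + \frac{s}{9}$
$Y{\left(y,r \right)} = \frac{1}{14}$
$a{\left(O \right)} = \frac{1}{14}$
$\frac{28103}{a{\left(78 \right)}} = 28103 \frac{1}{\frac{1}{14}} = 28103 \cdot 14 = 393442$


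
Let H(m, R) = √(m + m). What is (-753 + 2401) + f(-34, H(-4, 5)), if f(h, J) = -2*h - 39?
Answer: 1677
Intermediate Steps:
H(m, R) = √2*√m (H(m, R) = √(2*m) = √2*√m)
f(h, J) = -39 - 2*h
(-753 + 2401) + f(-34, H(-4, 5)) = (-753 + 2401) + (-39 - 2*(-34)) = 1648 + (-39 + 68) = 1648 + 29 = 1677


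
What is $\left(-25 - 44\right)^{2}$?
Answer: $4761$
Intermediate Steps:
$\left(-25 - 44\right)^{2} = \left(-69\right)^{2} = 4761$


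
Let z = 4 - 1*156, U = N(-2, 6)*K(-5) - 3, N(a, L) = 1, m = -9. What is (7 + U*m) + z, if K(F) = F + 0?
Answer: -73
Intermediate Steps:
K(F) = F
U = -8 (U = 1*(-5) - 3 = -5 - 3 = -8)
z = -152 (z = 4 - 156 = -152)
(7 + U*m) + z = (7 - 8*(-9)) - 152 = (7 + 72) - 152 = 79 - 152 = -73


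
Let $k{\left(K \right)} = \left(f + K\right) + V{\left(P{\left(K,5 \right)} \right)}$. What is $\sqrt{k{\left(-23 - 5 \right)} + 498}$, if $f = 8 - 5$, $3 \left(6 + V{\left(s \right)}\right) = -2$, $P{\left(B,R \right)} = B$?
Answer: $\frac{\sqrt{4197}}{3} \approx 21.595$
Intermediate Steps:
$V{\left(s \right)} = - \frac{20}{3}$ ($V{\left(s \right)} = -6 + \frac{1}{3} \left(-2\right) = -6 - \frac{2}{3} = - \frac{20}{3}$)
$f = 3$
$k{\left(K \right)} = - \frac{11}{3} + K$ ($k{\left(K \right)} = \left(3 + K\right) - \frac{20}{3} = - \frac{11}{3} + K$)
$\sqrt{k{\left(-23 - 5 \right)} + 498} = \sqrt{\left(- \frac{11}{3} - 28\right) + 498} = \sqrt{- \frac{95}{3} + 498} = \sqrt{\frac{1399}{3}} = \frac{\sqrt{4197}}{3}$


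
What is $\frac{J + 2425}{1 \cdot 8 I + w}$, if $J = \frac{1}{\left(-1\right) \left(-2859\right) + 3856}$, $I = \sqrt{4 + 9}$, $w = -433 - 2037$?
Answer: $- \frac{154696822}{157545987} - \frac{32567752 \sqrt{13}}{10240489155} \approx -0.99338$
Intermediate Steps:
$w = -2470$
$I = \sqrt{13} \approx 3.6056$
$J = \frac{1}{6715}$ ($J = \frac{1}{2859 + 3856} = \frac{1}{6715} \approx 0.00014892$)
$\frac{J + 2425}{1 \cdot 8 I + w} = \frac{\frac{1}{6715} + 2425}{1 \cdot 8 \sqrt{13} - 2470} = \frac{16283876}{6715 \left(8 \sqrt{13} - 2470\right)} = \frac{16283876}{6715 \left(-2470 + 8 \sqrt{13}\right)}$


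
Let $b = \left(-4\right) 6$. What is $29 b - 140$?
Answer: $-836$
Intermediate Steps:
$b = -24$
$29 b - 140 = 29 \left(-24\right) - 140 = -696 - 140 = -836$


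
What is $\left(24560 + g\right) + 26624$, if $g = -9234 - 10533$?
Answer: $31417$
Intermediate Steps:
$g = -19767$
$\left(24560 + g\right) + 26624 = \left(24560 - 19767\right) + 26624 = 4793 + 26624 = 31417$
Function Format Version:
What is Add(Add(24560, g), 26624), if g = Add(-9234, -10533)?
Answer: 31417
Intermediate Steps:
g = -19767
Add(Add(24560, g), 26624) = Add(Add(24560, -19767), 26624) = Add(4793, 26624) = 31417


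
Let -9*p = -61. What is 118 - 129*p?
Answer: -2269/3 ≈ -756.33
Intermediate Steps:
p = 61/9 (p = -1/9*(-61) = 61/9 ≈ 6.7778)
118 - 129*p = 118 - 129*61/9 = 118 - 2623/3 = -2269/3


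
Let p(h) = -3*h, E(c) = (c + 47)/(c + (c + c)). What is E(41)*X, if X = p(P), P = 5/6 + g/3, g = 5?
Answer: -220/41 ≈ -5.3659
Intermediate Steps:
P = 5/2 (P = 5/6 + 5/3 = 5/2 ≈ 2.5000)
E(c) = (47 + c)/(3*c) (E(c) = (47 + c)/(c + 2*c) = (47 + c)/((3*c)) = (47 + c)*(1/(3*c)) = (47 + c)/(3*c))
X = -15/2 (X = -3*5/2 = -15/2 ≈ -7.5000)
E(41)*X = ((1/3)*(47 + 41)/41)*(-15/2) = ((1/3)*(1/41)*88)*(-15/2) = (88/123)*(-15/2) = -220/41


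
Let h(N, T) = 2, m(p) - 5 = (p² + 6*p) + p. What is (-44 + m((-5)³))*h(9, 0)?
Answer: 29422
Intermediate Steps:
m(p) = 5 + p² + 7*p (m(p) = 5 + ((p² + 6*p) + p) = 5 + (p² + 7*p) = 5 + p² + 7*p)
(-44 + m((-5)³))*h(9, 0) = (-44 + (5 + ((-5)³)² + 7*(-5)³))*2 = (-44 + (5 + (-125)² + 7*(-125)))*2 = (-44 + (5 + 15625 - 875))*2 = (-44 + 14755)*2 = 14711*2 = 29422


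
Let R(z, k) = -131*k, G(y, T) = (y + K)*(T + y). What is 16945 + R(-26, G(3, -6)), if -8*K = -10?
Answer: 74461/4 ≈ 18615.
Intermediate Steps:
K = 5/4 (K = -⅛*(-10) = 5/4 ≈ 1.2500)
G(y, T) = (5/4 + y)*(T + y) (G(y, T) = (y + 5/4)*(T + y) = (5/4 + y)*(T + y))
16945 + R(-26, G(3, -6)) = 16945 - 131*(3² + (5/4)*(-6) + (5/4)*3 - 6*3) = 16945 - 131*(9 - 15/2 + 15/4 - 18) = 16945 - 131*(-51/4) = 16945 + 6681/4 = 74461/4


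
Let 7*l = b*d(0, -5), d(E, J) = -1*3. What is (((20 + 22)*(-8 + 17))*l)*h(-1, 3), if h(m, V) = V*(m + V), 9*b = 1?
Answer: -108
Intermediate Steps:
b = ⅑ (b = (⅑)*1 = ⅑ ≈ 0.11111)
h(m, V) = V*(V + m)
d(E, J) = -3
l = -1/21 (l = ((⅑)*(-3))/7 = (⅐)*(-⅓) = -1/21 ≈ -0.047619)
(((20 + 22)*(-8 + 17))*l)*h(-1, 3) = (((20 + 22)*(-8 + 17))*(-1/21))*(3*(3 - 1)) = ((42*9)*(-1/21))*(3*2) = (378*(-1/21))*6 = -18*6 = -108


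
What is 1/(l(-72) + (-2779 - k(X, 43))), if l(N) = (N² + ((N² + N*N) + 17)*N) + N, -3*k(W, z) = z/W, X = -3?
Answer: -9/6708526 ≈ -1.3416e-6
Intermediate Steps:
k(W, z) = -z/(3*W)
l(N) = N + N² + N*(17 + 2*N²) (l(N) = (N² + ((N² + N²) + 17)*N) + N = (N² + (2*N² + 17)*N) + N = (N² + (17 + 2*N²)*N) + N = (N² + N*(17 + 2*N²)) + N = N + N² + N*(17 + 2*N²))
1/(l(-72) + (-2779 - k(X, 43))) = 1/(-72*(18 - 72 + 2*(-72)²) + (-2779 - (-1)*43/(3*(-3)))) = 1/(-72*(18 - 72 + 2*5184) + (-2779 - (-1)*43*(-1)/(3*3))) = 1/(-72*(18 - 72 + 10368) + (-2779 - 1*43/9)) = 1/(-72*10314 + (-2779 - 43/9)) = 1/(-742608 - 25054/9) = 1/(-6708526/9) = -9/6708526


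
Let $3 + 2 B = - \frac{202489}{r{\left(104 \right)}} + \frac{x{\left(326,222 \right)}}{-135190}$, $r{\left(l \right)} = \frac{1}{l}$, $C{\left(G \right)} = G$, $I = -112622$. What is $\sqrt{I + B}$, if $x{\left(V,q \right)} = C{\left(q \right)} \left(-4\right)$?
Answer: $\frac{i \sqrt{194497709947484790}}{135190} \approx 3262.2 i$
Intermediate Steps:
$x{\left(V,q \right)} = - 4 q$ ($x{\left(V,q \right)} = q \left(-4\right) = - 4 q$)
$B = - \frac{1423473573661}{135190}$ ($B = - \frac{3}{2} + \frac{- \frac{202489}{\frac{1}{104}} + \frac{\left(-4\right) 222}{-135190}}{2} = - \frac{3}{2} + \frac{- 202489 \frac{1}{\frac{1}{104}} - - \frac{444}{67595}}{2} = - \frac{3}{2} + \frac{\left(-202489\right) 104 + \frac{444}{67595}}{2} = - \frac{3}{2} + \frac{-21058856 + \frac{444}{67595}}{2} = - \frac{3}{2} + \frac{1}{2} \left(- \frac{1423473370876}{67595}\right) = - \frac{3}{2} - \frac{711736685438}{67595} = - \frac{1423473573661}{135190} \approx -1.0529 \cdot 10^{7}$)
$\sqrt{I + B} = \sqrt{-112622 - \frac{1423473573661}{135190}} = \sqrt{- \frac{1438698941841}{135190}} = \frac{i \sqrt{194497709947484790}}{135190}$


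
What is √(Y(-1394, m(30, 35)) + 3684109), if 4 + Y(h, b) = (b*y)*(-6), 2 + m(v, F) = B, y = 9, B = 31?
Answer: 3*√409171 ≈ 1919.0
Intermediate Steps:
m(v, F) = 29 (m(v, F) = -2 + 31 = 29)
Y(h, b) = -4 - 54*b (Y(h, b) = -4 + (b*9)*(-6) = -4 + (9*b)*(-6) = -4 - 54*b)
√(Y(-1394, m(30, 35)) + 3684109) = √((-4 - 54*29) + 3684109) = √((-4 - 1566) + 3684109) = √(-1570 + 3684109) = √3682539 = 3*√409171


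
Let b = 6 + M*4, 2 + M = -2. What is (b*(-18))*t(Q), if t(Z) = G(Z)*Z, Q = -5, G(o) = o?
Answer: 4500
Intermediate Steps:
M = -4 (M = -2 - 2 = -4)
t(Z) = Z**2 (t(Z) = Z*Z = Z**2)
b = -10 (b = 6 - 4*4 = 6 - 16 = -10)
(b*(-18))*t(Q) = -10*(-18)*(-5)**2 = 180*25 = 4500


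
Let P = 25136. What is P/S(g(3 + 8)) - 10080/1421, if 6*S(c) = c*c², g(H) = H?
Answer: 28699008/270193 ≈ 106.22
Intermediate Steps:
S(c) = c³/6 (S(c) = (c*c²)/6 = c³/6)
P/S(g(3 + 8)) - 10080/1421 = 25136/(((3 + 8)³/6)) - 10080/1421 = 25136/(((⅙)*11³)) - 10080*1/1421 = 25136/(((⅙)*1331)) - 1440/203 = 25136/(1331/6) - 1440/203 = 25136*(6/1331) - 1440/203 = 150816/1331 - 1440/203 = 28699008/270193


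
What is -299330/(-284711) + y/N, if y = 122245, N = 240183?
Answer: 106698473585/68382742113 ≈ 1.5603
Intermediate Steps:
-299330/(-284711) + y/N = -299330/(-284711) + 122245/240183 = -299330*(-1/284711) + 122245*(1/240183) = 299330/284711 + 122245/240183 = 106698473585/68382742113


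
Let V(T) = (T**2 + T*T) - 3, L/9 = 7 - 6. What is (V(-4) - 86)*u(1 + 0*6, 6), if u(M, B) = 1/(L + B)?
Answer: -19/5 ≈ -3.8000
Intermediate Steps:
L = 9 (L = 9*(7 - 6) = 9*1 = 9)
u(M, B) = 1/(9 + B)
V(T) = -3 + 2*T**2 (V(T) = (T**2 + T**2) - 3 = 2*T**2 - 3 = -3 + 2*T**2)
(V(-4) - 86)*u(1 + 0*6, 6) = ((-3 + 2*(-4)**2) - 86)/(9 + 6) = ((-3 + 2*16) - 86)/15 = ((-3 + 32) - 86)*(1/15) = (29 - 86)*(1/15) = -57*1/15 = -19/5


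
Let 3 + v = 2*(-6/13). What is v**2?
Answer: 2601/169 ≈ 15.391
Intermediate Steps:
v = -51/13 (v = -3 + 2*(-6/13) = -3 - 12/13 = -51/13 ≈ -3.9231)
v**2 = (-51/13)**2 = 2601/169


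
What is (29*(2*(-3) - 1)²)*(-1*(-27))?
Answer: 38367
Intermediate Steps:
(29*(2*(-3) - 1)²)*(-1*(-27)) = (29*(-6 - 1)²)*27 = (29*(-7)²)*27 = (29*49)*27 = 1421*27 = 38367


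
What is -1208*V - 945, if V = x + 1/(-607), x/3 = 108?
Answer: -238147351/607 ≈ -3.9234e+5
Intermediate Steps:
x = 324 (x = 3*108 = 324)
V = 196667/607 (V = 324 + 1/(-607) = 324 - 1/607 = 196667/607 ≈ 324.00)
-1208*V - 945 = -1208*196667/607 - 945 = -237573736/607 - 945 = -238147351/607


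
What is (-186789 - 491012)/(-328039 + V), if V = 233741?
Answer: 677801/94298 ≈ 7.1879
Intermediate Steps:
(-186789 - 491012)/(-328039 + V) = (-186789 - 491012)/(-328039 + 233741) = -677801/(-94298) = -677801*(-1/94298) = 677801/94298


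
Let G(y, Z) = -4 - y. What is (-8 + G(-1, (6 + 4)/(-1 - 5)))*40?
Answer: -440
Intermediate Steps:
(-8 + G(-1, (6 + 4)/(-1 - 5)))*40 = (-8 + (-4 - 1*(-1)))*40 = (-8 + (-4 + 1))*40 = (-8 - 3)*40 = -11*40 = -440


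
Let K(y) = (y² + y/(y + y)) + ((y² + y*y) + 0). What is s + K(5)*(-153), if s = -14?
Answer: -23131/2 ≈ -11566.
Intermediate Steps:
K(y) = ½ + 3*y² (K(y) = (y² + y/((2*y))) + ((y² + y²) + 0) = (y² + (1/(2*y))*y) + (2*y² + 0) = (y² + ½) + 2*y² = (½ + y²) + 2*y² = ½ + 3*y²)
s + K(5)*(-153) = -14 + (½ + 3*5²)*(-153) = -14 + (½ + 3*25)*(-153) = -14 + (½ + 75)*(-153) = -14 + (151/2)*(-153) = -14 - 23103/2 = -23131/2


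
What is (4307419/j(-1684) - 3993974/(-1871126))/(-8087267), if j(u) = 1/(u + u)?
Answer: 13572574681512109/7566147776321 ≈ 1793.9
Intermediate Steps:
j(u) = 1/(2*u)
(4307419/j(-1684) - 3993974/(-1871126))/(-8087267) = (4307419/(((½)/(-1684))) - 3993974/(-1871126))/(-8087267) = (4307419/(((½)*(-1/1684))) - 3993974*(-1/1871126))*(-1/8087267) = (4307419/(-1/3368) + 1996987/935563)*(-1/8087267) = (4307419*(-3368) + 1996987/935563)*(-1/8087267) = (-14507387192 + 1996987/935563)*(-1/8087267) = -13572574681512109/935563*(-1/8087267) = 13572574681512109/7566147776321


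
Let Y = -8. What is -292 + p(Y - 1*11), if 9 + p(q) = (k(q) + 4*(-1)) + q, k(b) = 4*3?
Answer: -312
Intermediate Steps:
k(b) = 12
p(q) = -1 + q (p(q) = -9 + ((12 + 4*(-1)) + q) = -9 + ((12 - 4) + q) = -9 + (8 + q) = -1 + q)
-292 + p(Y - 1*11) = -292 + (-1 + (-8 - 1*11)) = -292 + (-1 + (-8 - 11)) = -292 + (-1 - 19) = -292 - 20 = -312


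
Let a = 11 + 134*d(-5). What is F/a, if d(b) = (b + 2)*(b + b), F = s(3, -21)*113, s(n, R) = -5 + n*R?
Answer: -7684/4031 ≈ -1.9062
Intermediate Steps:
s(n, R) = -5 + R*n
F = -7684 (F = (-5 - 21*3)*113 = (-5 - 63)*113 = -68*113 = -7684)
d(b) = 2*b*(2 + b) (d(b) = (2 + b)*(2*b) = 2*b*(2 + b))
a = 4031 (a = 11 + 134*(2*(-5)*(2 - 5)) = 11 + 134*(2*(-5)*(-3)) = 11 + 134*30 = 11 + 4020 = 4031)
F/a = -7684/4031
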